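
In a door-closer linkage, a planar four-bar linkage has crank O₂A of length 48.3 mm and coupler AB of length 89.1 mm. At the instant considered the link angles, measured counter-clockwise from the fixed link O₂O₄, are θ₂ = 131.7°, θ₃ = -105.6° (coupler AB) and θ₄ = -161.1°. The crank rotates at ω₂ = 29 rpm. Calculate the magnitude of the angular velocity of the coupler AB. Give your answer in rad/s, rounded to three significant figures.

1.84

ω₂ = 3.037 rad/s (from 29 rpm).
Differentiating the loop-closure r₂e^{iθ₂}+r₃e^{iθ₃}=r₁+r₄e^{iθ₄} gives r₂ω₂e^{iθ₂}+r₃ω₃e^{iθ₃}=r₄ω₄e^{iθ₄}.
Eliminating the other unknown: ω₃ = r₂ω₂ sin(θ₄−θ₂) / [r₃ sin(θ₃−θ₄)].
Numerator sine = +0.92186; denominator sine = +0.82413.
Result = 0.0483·3.037·(+0.92186) / (0.0891·(+0.82413)) = +1.8415 rad/s; magnitude 1.8415 rad/s.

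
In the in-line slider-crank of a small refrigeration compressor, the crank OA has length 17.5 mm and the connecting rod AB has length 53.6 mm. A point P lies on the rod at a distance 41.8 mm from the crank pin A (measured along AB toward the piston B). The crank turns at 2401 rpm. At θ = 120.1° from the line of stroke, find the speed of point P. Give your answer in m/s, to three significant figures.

ω = 251.4 rad/s.  Crank-pin speed |V_A| = rω = 4.4001 m/s, perpendicular to OA.
Rod angle: sinφ = −(r/L) sinθ ⇒ φ = -16.407°; ω_rod = −rω cosθ/√(L²−r²sin²θ) = +42.917 rad/s.
V_P = V_A + ω_rod × AP, with AP = 0.0418 m along the rod.
Components: V_Px = −rω sinθ − a·ω_rod·sinφ = -3.3 m/s;  V_Py = rω cosθ + a·ω_rod·cosφ = -0.4858 m/s.
|V_P| = √(V_Px² + V_Py²) = 3.3356 m/s.

3.34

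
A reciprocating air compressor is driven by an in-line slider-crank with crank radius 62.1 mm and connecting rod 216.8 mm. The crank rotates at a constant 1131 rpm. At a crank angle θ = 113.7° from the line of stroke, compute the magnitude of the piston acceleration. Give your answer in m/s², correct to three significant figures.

ω = 2π·1131/60 = 118.4 rad/s
x(θ) = r cosθ + √(L² − r² sin²θ); with ω constant, a = ω²·d²x/dθ².
d²x/dθ² = −r cosθ − r²(cos2θ)/√u − r⁴ sin²2θ/(4u^{3/2}),  u = L² − r² sin²θ = 0.0437689 m².
Substituting r = 0.0621 m, L = 0.2168 m, θ = 113.7°: d²x/dθ² = +0.037218 m.
a = ω²·d²x/dθ² = (118.4)²·(+0.037218) = +522.08 m/s²;  |a| = 522.08 m/s².

522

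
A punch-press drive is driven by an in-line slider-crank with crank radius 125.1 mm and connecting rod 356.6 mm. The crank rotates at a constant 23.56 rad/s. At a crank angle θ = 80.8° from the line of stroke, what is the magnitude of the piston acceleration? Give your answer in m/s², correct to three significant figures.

ω = 23.56 rad/s
x(θ) = r cosθ + √(L² − r² sin²θ); with ω constant, a = ω²·d²x/dθ².
d²x/dθ² = −r cosθ − r²(cos2θ)/√u − r⁴ sin²2θ/(4u^{3/2}),  u = L² − r² sin²θ = 0.111914 m².
Substituting r = 0.1251 m, L = 0.3566 m, θ = 80.8°: d²x/dθ² = +0.024226 m.
a = ω²·d²x/dθ² = (23.56)²·(+0.024226) = +13.447 m/s²;  |a| = 13.447 m/s².

13.4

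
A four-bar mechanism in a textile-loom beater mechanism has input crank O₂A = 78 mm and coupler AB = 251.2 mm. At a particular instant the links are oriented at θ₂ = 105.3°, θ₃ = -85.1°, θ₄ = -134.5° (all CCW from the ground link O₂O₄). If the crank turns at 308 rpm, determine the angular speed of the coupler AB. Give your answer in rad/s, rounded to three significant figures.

ω₂ = 32.25 rad/s (from 308 rpm).
Differentiating the loop-closure r₂e^{iθ₂}+r₃e^{iθ₃}=r₁+r₄e^{iθ₄} gives r₂ω₂e^{iθ₂}+r₃ω₃e^{iθ₃}=r₄ω₄e^{iθ₄}.
Eliminating the other unknown: ω₃ = r₂ω₂ sin(θ₄−θ₂) / [r₃ sin(θ₃−θ₄)].
Numerator sine = +0.86427; denominator sine = +0.75927.
Result = 0.078·32.25·(+0.86427) / (0.2512·(+0.75927)) = +11.4 rad/s; magnitude 11.4 rad/s.

11.4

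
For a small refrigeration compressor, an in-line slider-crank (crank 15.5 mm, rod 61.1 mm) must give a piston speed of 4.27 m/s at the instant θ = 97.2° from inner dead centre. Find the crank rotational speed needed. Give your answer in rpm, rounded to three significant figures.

For an in-line slider-crank, |v_piston| = rω|sinθ|·[1 + r cosθ/√(L² − r² sin²θ)].
With r = 0.0155 m, L = 0.0611 m, θ = 97.2°: the bracketed kinematic factor |dx/dθ| = 0.014873 m.
ω = v/|dx/dθ| = 4.27/0.014873 = 287.11 rad/s.
N = 60ω/(2π) = 2741.7 rpm.

2740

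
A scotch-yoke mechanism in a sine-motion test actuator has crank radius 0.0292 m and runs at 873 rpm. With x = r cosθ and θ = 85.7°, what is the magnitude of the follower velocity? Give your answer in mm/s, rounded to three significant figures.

ω = 91.42 rad/s (from 873 rpm).
x = r cosθ ⇒ ẋ = −rω sinθ.
|v| = rω|sinθ| = 0.0292·91.42·|sin 85.7°| = 2.662 m/s = 2662 mm/s.

2660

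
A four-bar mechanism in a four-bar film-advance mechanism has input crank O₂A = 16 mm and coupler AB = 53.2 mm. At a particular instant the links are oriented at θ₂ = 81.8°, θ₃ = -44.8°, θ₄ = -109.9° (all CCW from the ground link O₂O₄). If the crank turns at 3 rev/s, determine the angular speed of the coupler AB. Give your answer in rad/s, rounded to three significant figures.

1.27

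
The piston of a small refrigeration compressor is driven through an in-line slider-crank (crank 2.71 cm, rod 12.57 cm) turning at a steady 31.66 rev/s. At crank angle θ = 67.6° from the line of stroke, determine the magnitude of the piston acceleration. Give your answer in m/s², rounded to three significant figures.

243

ω = 2π·31.7 = 198.9 rad/s
x(θ) = r cosθ + √(L² − r² sin²θ); with ω constant, a = ω²·d²x/dθ².
d²x/dθ² = −r cosθ − r²(cos2θ)/√u − r⁴ sin²2θ/(4u^{3/2}),  u = L² − r² sin²θ = 0.0151727 m².
Substituting r = 0.0271 m, L = 0.1257 m, θ = 67.6°: d²x/dθ² = -0.0061322 m.
a = ω²·d²x/dθ² = (198.9)²·(-0.0061322) = -242.66 m/s²;  |a| = 242.66 m/s².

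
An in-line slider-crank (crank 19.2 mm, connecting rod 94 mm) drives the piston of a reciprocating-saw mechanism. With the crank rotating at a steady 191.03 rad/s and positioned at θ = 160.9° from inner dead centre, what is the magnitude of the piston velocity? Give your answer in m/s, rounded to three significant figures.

0.968

ω = 191 rad/s
For an in-line slider-crank, x = r cosθ + √(L² − r² sin²θ), so v = −rω sinθ·[1 + r cosθ/√(L² − r² sin²θ)].
With r = 0.0192 m, L = 0.094 m, θ = 160.9°: √(L² − r² sin²θ) = 0.09379 m.
v = −0.0192·191·0.32722·[1 + 0.0192·-0.94495/0.09379] = -0.968 m/s.
|v| = 0.968 m/s.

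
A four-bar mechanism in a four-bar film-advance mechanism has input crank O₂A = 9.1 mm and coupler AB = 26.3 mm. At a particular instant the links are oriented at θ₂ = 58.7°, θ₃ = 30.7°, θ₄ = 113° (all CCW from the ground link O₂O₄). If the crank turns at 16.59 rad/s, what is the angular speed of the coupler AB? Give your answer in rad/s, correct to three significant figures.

4.70

ω₂ = 16.59 rad/s
Differentiating the loop-closure r₂e^{iθ₂}+r₃e^{iθ₃}=r₁+r₄e^{iθ₄} gives r₂ω₂e^{iθ₂}+r₃ω₃e^{iθ₃}=r₄ω₄e^{iθ₄}.
Eliminating the other unknown: ω₃ = r₂ω₂ sin(θ₄−θ₂) / [r₃ sin(θ₃−θ₄)].
Numerator sine = +0.81208; denominator sine = -0.99098.
Result = 0.0091·16.59·(+0.81208) / (0.0263·(-0.99098)) = -4.704 rad/s; magnitude 4.704 rad/s.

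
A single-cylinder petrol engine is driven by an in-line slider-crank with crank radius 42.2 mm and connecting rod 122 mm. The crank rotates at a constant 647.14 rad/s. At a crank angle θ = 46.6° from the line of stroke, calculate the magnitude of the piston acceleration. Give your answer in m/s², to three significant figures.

12000

ω = 647.1 rad/s
x(θ) = r cosθ + √(L² − r² sin²θ); with ω constant, a = ω²·d²x/dθ².
d²x/dθ² = −r cosθ − r²(cos2θ)/√u − r⁴ sin²2θ/(4u^{3/2}),  u = L² − r² sin²θ = 0.0139439 m².
Substituting r = 0.0422 m, L = 0.122 m, θ = 46.6°: d²x/dθ² = -0.028633 m.
a = ω²·d²x/dθ² = (647.1)²·(-0.028633) = -11991 m/s²;  |a| = 11991 m/s².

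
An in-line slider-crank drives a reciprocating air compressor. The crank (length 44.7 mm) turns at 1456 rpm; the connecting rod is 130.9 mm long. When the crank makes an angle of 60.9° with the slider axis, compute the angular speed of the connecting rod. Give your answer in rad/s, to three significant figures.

26.5

ω = 152.5 rad/s (converted from 1456 rpm).
The rod makes angle φ with the slider axis where L sinφ = r sinθ; differentiating, L cosφ·φ̇ = r ω cosθ.
L cosφ = √(L² − r² sin²θ) = 0.12494 m.
|ω_rod| = r ω |cosθ| / √(L² − r² sin²θ) = 0.0447·152.5·0.48634/0.12494 = 26.53 rad/s.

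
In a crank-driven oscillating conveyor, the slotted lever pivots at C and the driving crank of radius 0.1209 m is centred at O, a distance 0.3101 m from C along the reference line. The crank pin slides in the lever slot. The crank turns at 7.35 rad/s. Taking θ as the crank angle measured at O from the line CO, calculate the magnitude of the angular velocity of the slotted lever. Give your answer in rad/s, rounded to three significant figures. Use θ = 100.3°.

ω = 7.35 rad/s
Crank pin A relative to C: A = (d + r cosθ, r sinθ); lever angle φ = atan2(r sinθ, d + r cosθ).
Differentiating tanφ: φ̇ = rω(d cosθ + r)/(d² + r² + 2dr cosθ).
d² + r² + 2dr cosθ = |CA|² = 0.0973718 m²;  d cosθ + r = +0.065453 m.
|ω_lever| = |0.1209·7.35·+0.065453| / 0.0973718 = 0.59733 rad/s.

0.597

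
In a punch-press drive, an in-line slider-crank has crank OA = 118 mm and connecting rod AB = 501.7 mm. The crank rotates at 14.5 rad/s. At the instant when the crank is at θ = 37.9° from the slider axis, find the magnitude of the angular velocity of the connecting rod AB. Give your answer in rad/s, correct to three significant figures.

2.72

ω = 14.5 rad/s
The rod makes angle φ with the slider axis where L sinφ = r sinθ; differentiating, L cosφ·φ̇ = r ω cosθ.
L cosφ = √(L² − r² sin²θ) = 0.49644 m.
|ω_rod| = r ω |cosθ| / √(L² − r² sin²θ) = 0.118·14.5·0.78908/0.49644 = 2.7196 rad/s.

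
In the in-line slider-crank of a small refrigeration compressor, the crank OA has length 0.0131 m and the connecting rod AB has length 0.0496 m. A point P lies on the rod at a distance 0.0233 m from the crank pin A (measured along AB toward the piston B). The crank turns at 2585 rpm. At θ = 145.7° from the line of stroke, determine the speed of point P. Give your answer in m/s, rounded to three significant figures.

ω = 270.7 rad/s.  Crank-pin speed |V_A| = rω = 3.5462 m/s, perpendicular to OA.
Rod angle: sinφ = −(r/L) sinθ ⇒ φ = -8.559°; ω_rod = −rω cosθ/√(L²−r²sin²θ) = +59.728 rad/s.
V_P = V_A + ω_rod × AP, with AP = 0.0233 m along the rod.
Components: V_Px = −rω sinθ − a·ω_rod·sinφ = -1.7912 m/s;  V_Py = rω cosθ + a·ω_rod·cosφ = -1.5533 m/s.
|V_P| = √(V_Px² + V_Py²) = 2.3709 m/s.

2.37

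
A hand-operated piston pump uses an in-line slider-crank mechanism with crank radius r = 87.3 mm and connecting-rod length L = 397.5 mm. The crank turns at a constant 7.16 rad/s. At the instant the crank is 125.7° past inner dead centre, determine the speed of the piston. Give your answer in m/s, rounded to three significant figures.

0.441

ω = 7.16 rad/s
For an in-line slider-crank, x = r cosθ + √(L² − r² sin²θ), so v = −rω sinθ·[1 + r cosθ/√(L² − r² sin²θ)].
With r = 0.0873 m, L = 0.3975 m, θ = 125.7°: √(L² − r² sin²θ) = 0.39113 m.
v = −0.0873·7.16·0.81208·[1 + 0.0873·-0.58354/0.39113] = -0.44149 m/s.
|v| = 0.44149 m/s.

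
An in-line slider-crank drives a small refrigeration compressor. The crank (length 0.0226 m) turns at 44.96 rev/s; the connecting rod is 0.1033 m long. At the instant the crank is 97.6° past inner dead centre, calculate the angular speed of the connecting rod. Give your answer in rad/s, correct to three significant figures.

ω = 282.5 rad/s (converted from 44.96 rev/s).
The rod makes angle φ with the slider axis where L sinφ = r sinθ; differentiating, L cosφ·φ̇ = r ω cosθ.
L cosφ = √(L² − r² sin²θ) = 0.10084 m.
|ω_rod| = r ω |cosθ| / √(L² − r² sin²θ) = 0.0226·282.5·0.13226/0.10084 = 8.3732 rad/s.

8.37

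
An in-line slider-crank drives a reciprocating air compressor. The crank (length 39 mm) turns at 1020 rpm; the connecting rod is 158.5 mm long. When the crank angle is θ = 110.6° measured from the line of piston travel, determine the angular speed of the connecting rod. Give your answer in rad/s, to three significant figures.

9.50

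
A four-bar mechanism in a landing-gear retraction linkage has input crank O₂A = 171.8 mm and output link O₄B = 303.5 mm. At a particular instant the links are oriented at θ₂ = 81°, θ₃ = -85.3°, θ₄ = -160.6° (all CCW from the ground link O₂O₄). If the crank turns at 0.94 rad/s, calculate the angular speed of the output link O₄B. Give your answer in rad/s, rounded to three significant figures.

0.130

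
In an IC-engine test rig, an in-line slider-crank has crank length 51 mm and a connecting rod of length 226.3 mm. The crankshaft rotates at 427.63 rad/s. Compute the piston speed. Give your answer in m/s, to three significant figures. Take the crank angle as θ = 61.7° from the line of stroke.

ω = 427.6 rad/s
For an in-line slider-crank, x = r cosθ + √(L² − r² sin²θ), so v = −rω sinθ·[1 + r cosθ/√(L² − r² sin²θ)].
With r = 0.051 m, L = 0.2263 m, θ = 61.7°: √(L² − r² sin²θ) = 0.2218 m.
v = −0.051·427.6·0.88048·[1 + 0.051·0.47409/0.2218] = -21.296 m/s.
|v| = 21.296 m/s.

21.3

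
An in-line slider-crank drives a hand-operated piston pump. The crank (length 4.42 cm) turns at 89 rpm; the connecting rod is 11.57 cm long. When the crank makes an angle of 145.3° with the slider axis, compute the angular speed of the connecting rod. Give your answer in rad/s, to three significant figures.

ω = 9.32 rad/s (converted from 89 rpm).
The rod makes angle φ with the slider axis where L sinφ = r sinθ; differentiating, L cosφ·φ̇ = r ω cosθ.
L cosφ = √(L² − r² sin²θ) = 0.11293 m.
|ω_rod| = r ω |cosθ| / √(L² − r² sin²θ) = 0.0442·9.32·0.82214/0.11293 = 2.999 rad/s.

3.00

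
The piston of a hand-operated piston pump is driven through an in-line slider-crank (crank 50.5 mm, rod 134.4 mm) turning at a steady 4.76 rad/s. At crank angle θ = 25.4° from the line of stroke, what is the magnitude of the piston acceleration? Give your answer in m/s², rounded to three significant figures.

1.32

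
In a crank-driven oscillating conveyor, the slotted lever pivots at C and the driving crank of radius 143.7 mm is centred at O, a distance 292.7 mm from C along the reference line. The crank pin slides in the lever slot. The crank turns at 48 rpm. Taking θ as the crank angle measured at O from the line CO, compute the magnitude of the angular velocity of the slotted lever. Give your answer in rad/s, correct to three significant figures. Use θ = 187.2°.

4.63

ω = 5.027 rad/s (from 48 rpm).
Crank pin A relative to C: A = (d + r cosθ, r sinθ); lever angle φ = atan2(r sinθ, d + r cosθ).
Differentiating tanφ: φ̇ = rω(d cosθ + r)/(d² + r² + 2dr cosθ).
d² + r² + 2dr cosθ = |CA|² = 0.0228643 m²;  d cosθ + r = -0.14669 m.
|ω_lever| = |0.1437·5.027·-0.14669| / 0.0228643 = 4.6342 rad/s.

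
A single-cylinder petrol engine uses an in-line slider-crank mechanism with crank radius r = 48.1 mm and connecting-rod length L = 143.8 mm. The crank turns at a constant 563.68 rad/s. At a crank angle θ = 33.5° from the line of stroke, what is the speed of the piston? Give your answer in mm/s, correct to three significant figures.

19200

ω = 563.7 rad/s
For an in-line slider-crank, x = r cosθ + √(L² − r² sin²θ), so v = −rω sinθ·[1 + r cosθ/√(L² − r² sin²θ)].
With r = 0.0481 m, L = 0.1438 m, θ = 33.5°: √(L² − r² sin²θ) = 0.14133 m.
v = −0.0481·563.7·0.55194·[1 + 0.0481·0.83389/0.14133] = -19.212 m/s.
|v| = 19.212 m/s = 19212 mm/s.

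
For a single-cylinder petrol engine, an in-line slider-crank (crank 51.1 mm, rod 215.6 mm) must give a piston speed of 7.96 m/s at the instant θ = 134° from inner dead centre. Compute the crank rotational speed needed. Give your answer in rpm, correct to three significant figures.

For an in-line slider-crank, |v_piston| = rω|sinθ|·[1 + r cosθ/√(L² − r² sin²θ)].
With r = 0.0511 m, L = 0.2156 m, θ = 134°: the bracketed kinematic factor |dx/dθ| = 0.030616 m.
ω = v/|dx/dθ| = 7.96/0.030616 = 259.99 rad/s.
N = 60ω/(2π) = 2482.7 rpm.

2480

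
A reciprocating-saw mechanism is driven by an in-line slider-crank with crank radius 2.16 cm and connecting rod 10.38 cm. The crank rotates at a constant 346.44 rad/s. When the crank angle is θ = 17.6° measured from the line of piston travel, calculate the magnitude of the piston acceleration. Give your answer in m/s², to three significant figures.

ω = 346.4 rad/s
x(θ) = r cosθ + √(L² − r² sin²θ); with ω constant, a = ω²·d²x/dθ².
d²x/dθ² = −r cosθ − r²(cos2θ)/√u − r⁴ sin²2θ/(4u^{3/2}),  u = L² − r² sin²θ = 0.0107318 m².
Substituting r = 0.0216 m, L = 0.1038 m, θ = 17.6°: d²x/dθ² = -0.024285 m.
a = ω²·d²x/dθ² = (346.4)²·(-0.024285) = -2914.7 m/s²;  |a| = 2914.7 m/s².

2910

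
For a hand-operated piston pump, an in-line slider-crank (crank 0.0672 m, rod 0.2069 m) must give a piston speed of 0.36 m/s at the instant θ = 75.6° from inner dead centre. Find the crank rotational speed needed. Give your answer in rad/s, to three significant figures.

5.10

For an in-line slider-crank, |v_piston| = rω|sinθ|·[1 + r cosθ/√(L² − r² sin²θ)].
With r = 0.0672 m, L = 0.2069 m, θ = 75.6°: the bracketed kinematic factor |dx/dθ| = 0.070627 m.
ω = v/|dx/dθ| = 0.36/0.070627 = 5.0972 rad/s.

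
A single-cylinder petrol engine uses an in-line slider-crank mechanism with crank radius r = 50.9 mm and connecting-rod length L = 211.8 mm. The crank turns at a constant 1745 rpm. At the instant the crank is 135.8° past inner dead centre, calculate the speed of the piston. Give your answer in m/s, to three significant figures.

ω = 2π·1745/60 = 182.7 rad/s
For an in-line slider-crank, x = r cosθ + √(L² − r² sin²θ), so v = −rω sinθ·[1 + r cosθ/√(L² − r² sin²θ)].
With r = 0.0509 m, L = 0.2118 m, θ = 135.8°: √(L² − r² sin²θ) = 0.20881 m.
v = −0.0509·182.7·0.69717·[1 + 0.0509·-0.71691/0.20881] = -5.3513 m/s.
|v| = 5.3513 m/s.

5.35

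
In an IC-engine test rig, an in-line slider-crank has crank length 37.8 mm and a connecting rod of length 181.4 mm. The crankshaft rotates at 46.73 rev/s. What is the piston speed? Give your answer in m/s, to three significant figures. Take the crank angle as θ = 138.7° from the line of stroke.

6.17

ω = 2π·46.7 = 293.6 rad/s
For an in-line slider-crank, x = r cosθ + √(L² − r² sin²θ), so v = −rω sinθ·[1 + r cosθ/√(L² − r² sin²θ)].
With r = 0.0378 m, L = 0.1814 m, θ = 138.7°: √(L² − r² sin²θ) = 0.17968 m.
v = −0.0378·293.6·0.66000·[1 + 0.0378·-0.75126/0.17968] = -6.1674 m/s.
|v| = 6.1674 m/s.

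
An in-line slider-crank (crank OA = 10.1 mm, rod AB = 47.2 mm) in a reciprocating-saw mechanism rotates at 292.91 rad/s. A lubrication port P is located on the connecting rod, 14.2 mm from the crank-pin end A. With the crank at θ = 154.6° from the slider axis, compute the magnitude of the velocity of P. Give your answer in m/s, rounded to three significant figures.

2.22

ω = 292.9 rad/s.  Crank-pin speed |V_A| = rω = 2.9584 m/s, perpendicular to OA.
Rod angle: sinφ = −(r/L) sinθ ⇒ φ = -5.266°; ω_rod = −rω cosθ/√(L²−r²sin²θ) = +56.859 rad/s.
V_P = V_A + ω_rod × AP, with AP = 0.0142 m along the rod.
Components: V_Px = −rω sinθ − a·ω_rod·sinφ = -1.1949 m/s;  V_Py = rω cosθ + a·ω_rod·cosφ = -1.8684 m/s.
|V_P| = √(V_Px² + V_Py²) = 2.2178 m/s.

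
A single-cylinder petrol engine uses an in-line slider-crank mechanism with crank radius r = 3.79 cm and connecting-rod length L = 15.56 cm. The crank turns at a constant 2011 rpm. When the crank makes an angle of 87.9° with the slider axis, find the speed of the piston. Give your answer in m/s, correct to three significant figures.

ω = 2π·2011/60 = 210.6 rad/s
For an in-line slider-crank, x = r cosθ + √(L² − r² sin²θ), so v = −rω sinθ·[1 + r cosθ/√(L² − r² sin²θ)].
With r = 0.0379 m, L = 0.1556 m, θ = 87.9°: √(L² − r² sin²θ) = 0.15092 m.
v = −0.0379·210.6·0.99933·[1 + 0.0379·0.03664/0.15092] = -8.0495 m/s.
|v| = 8.0495 m/s.

8.05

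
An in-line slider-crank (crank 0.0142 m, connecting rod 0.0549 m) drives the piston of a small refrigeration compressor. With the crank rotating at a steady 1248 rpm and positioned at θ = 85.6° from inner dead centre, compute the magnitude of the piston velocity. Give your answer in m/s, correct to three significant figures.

1.89

ω = 2π·1248/60 = 130.7 rad/s
For an in-line slider-crank, x = r cosθ + √(L² − r² sin²θ), so v = −rω sinθ·[1 + r cosθ/√(L² − r² sin²θ)].
With r = 0.0142 m, L = 0.0549 m, θ = 85.6°: √(L² − r² sin²θ) = 0.053043 m.
v = −0.0142·130.7·0.99705·[1 + 0.0142·0.07672/0.053043] = -1.8883 m/s.
|v| = 1.8883 m/s.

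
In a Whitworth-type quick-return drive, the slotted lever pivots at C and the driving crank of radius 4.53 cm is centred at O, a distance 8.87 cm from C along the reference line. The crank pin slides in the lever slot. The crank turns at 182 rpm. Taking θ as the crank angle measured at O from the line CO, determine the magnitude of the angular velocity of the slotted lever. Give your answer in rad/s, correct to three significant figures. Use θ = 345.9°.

6.40

ω = 19.06 rad/s (from 182 rpm).
Crank pin A relative to C: A = (d + r cosθ, r sinθ); lever angle φ = atan2(r sinθ, d + r cosθ).
Differentiating tanφ: φ̇ = rω(d cosθ + r)/(d² + r² + 2dr cosθ).
d² + r² + 2dr cosθ = |CA|² = 0.0177139 m²;  d cosθ + r = +0.13133 m.
|ω_lever| = |0.0453·19.06·+0.13133| / 0.0177139 = 6.4009 rad/s.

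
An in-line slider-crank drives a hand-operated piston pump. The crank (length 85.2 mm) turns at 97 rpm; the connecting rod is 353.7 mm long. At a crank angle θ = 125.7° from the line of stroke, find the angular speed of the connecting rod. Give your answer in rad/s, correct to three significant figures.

1.46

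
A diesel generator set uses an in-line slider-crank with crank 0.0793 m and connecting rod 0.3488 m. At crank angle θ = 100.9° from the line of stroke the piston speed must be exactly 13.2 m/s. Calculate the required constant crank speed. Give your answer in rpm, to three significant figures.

For an in-line slider-crank, |v_piston| = rω|sinθ|·[1 + r cosθ/√(L² − r² sin²θ)].
With r = 0.0793 m, L = 0.3488 m, θ = 100.9°: the bracketed kinematic factor |dx/dθ| = 0.074435 m.
ω = v/|dx/dθ| = 13.2/0.074435 = 177.34 rad/s.
N = 60ω/(2π) = 1693.4 rpm.

1690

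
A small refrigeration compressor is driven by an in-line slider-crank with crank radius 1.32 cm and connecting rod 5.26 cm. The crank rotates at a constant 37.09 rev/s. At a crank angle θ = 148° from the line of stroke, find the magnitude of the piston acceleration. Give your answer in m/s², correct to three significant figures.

ω = 2π·37.1 = 233 rad/s
x(θ) = r cosθ + √(L² − r² sin²θ); with ω constant, a = ω²·d²x/dθ².
d²x/dθ² = −r cosθ − r²(cos2θ)/√u − r⁴ sin²2θ/(4u^{3/2}),  u = L² − r² sin²θ = 0.00271783 m².
Substituting r = 0.0132 m, L = 0.0526 m, θ = 148°: d²x/dθ² = +0.0096858 m.
a = ω²·d²x/dθ² = (233)²·(+0.0096858) = +526.03 m/s²;  |a| = 526.03 m/s².

526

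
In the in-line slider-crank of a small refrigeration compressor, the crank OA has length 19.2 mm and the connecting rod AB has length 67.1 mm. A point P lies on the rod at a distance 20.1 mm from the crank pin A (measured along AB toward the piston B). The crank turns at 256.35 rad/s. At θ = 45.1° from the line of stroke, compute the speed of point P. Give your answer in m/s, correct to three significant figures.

ω = 256.4 rad/s.  Crank-pin speed |V_A| = rω = 4.9219 m/s, perpendicular to OA.
Rod angle: sinφ = −(r/L) sinθ ⇒ φ = -11.694°; ω_rod = −rω cosθ/√(L²−r²sin²θ) = -52.875 rad/s.
V_P = V_A + ω_rod × AP, with AP = 0.0201 m along the rod.
Components: V_Px = −rω sinθ − a·ω_rod·sinφ = -3.7018 m/s;  V_Py = rω cosθ + a·ω_rod·cosφ = +2.4335 m/s.
|V_P| = √(V_Px² + V_Py²) = 4.4301 m/s.

4.43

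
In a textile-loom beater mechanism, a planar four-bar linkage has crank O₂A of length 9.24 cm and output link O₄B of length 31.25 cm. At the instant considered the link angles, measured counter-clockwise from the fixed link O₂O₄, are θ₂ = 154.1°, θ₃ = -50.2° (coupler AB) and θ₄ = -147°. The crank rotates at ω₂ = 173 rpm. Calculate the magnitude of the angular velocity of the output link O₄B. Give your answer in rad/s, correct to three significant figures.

ω₂ = 18.12 rad/s (from 173 rpm).
Differentiating the loop-closure r₂e^{iθ₂}+r₃e^{iθ₃}=r₁+r₄e^{iθ₄} gives r₂ω₂e^{iθ₂}+r₃ω₃e^{iθ₃}=r₄ω₄e^{iθ₄}.
Eliminating the other unknown: ω₄ = r₂ω₂ sin(θ₂−θ₃) / [r₄ sin(θ₄−θ₃)].
Numerator sine = -0.41151; denominator sine = -0.99297.
Result = 0.0924·18.12·(-0.41151) / (0.3125·(-0.99297)) = +2.22 rad/s; magnitude 2.22 rad/s.

2.22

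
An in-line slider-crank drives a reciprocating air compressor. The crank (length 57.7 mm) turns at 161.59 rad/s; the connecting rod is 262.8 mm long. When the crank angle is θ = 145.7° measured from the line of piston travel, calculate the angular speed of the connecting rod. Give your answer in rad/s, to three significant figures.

29.5

ω = 161.6 rad/s
The rod makes angle φ with the slider axis where L sinφ = r sinθ; differentiating, L cosφ·φ̇ = r ω cosθ.
L cosφ = √(L² − r² sin²θ) = 0.26078 m.
|ω_rod| = r ω |cosθ| / √(L² − r² sin²θ) = 0.0577·161.6·0.82610/0.26078 = 29.536 rad/s.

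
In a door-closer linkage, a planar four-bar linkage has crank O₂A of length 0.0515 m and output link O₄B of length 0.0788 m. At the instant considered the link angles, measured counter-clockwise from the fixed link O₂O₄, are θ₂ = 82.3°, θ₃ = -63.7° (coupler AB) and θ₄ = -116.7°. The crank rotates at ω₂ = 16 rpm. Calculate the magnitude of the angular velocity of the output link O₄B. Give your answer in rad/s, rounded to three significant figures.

ω₂ = 1.676 rad/s (from 16 rpm).
Differentiating the loop-closure r₂e^{iθ₂}+r₃e^{iθ₃}=r₁+r₄e^{iθ₄} gives r₂ω₂e^{iθ₂}+r₃ω₃e^{iθ₃}=r₄ω₄e^{iθ₄}.
Eliminating the other unknown: ω₄ = r₂ω₂ sin(θ₂−θ₃) / [r₄ sin(θ₄−θ₃)].
Numerator sine = +0.55919; denominator sine = -0.79864.
Result = 0.0515·1.676·(+0.55919) / (0.0788·(-0.79864)) = -0.76673 rad/s; magnitude 0.76673 rad/s.

0.767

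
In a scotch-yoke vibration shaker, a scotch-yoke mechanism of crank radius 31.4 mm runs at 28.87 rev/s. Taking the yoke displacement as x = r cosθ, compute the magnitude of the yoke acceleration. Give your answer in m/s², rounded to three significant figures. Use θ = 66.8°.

407

ω = 181.4 rad/s (from 28.87 rev/s).
x = r cosθ ⇒ ẍ = −rω² cosθ (ω constant).
|a| = rω²|cosθ| = 0.0314·(181.4)²·|cos 66.8°| = 407.02 m/s².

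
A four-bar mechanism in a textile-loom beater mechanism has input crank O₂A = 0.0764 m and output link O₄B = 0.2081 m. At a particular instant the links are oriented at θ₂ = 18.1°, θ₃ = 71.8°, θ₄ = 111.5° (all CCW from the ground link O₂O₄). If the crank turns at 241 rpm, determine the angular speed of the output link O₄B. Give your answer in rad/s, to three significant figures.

ω₂ = 25.24 rad/s (from 241 rpm).
Differentiating the loop-closure r₂e^{iθ₂}+r₃e^{iθ₃}=r₁+r₄e^{iθ₄} gives r₂ω₂e^{iθ₂}+r₃ω₃e^{iθ₃}=r₄ω₄e^{iθ₄}.
Eliminating the other unknown: ω₄ = r₂ω₂ sin(θ₂−θ₃) / [r₄ sin(θ₄−θ₃)].
Numerator sine = -0.80593; denominator sine = +0.63877.
Result = 0.0764·25.24·(-0.80593) / (0.2081·(+0.63877)) = -11.69 rad/s; magnitude 11.69 rad/s.

11.7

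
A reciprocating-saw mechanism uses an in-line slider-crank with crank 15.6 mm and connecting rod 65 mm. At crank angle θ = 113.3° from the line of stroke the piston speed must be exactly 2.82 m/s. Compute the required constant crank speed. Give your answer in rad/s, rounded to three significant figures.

218

For an in-line slider-crank, |v_piston| = rω|sinθ|·[1 + r cosθ/√(L² − r² sin²θ)].
With r = 0.0156 m, L = 0.065 m, θ = 113.3°: the bracketed kinematic factor |dx/dθ| = 0.012933 m.
ω = v/|dx/dθ| = 2.82/0.012933 = 218.04 rad/s.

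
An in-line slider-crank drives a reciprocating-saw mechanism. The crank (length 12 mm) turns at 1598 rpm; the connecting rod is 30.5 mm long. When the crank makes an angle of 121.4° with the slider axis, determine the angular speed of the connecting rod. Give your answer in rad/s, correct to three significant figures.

36.4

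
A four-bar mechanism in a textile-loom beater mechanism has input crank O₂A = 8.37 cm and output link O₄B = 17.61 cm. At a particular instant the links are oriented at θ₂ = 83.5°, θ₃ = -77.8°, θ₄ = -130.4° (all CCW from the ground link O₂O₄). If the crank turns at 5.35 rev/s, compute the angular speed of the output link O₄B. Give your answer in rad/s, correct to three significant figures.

6.45

ω₂ = 33.62 rad/s (from 5.35 rev/s).
Differentiating the loop-closure r₂e^{iθ₂}+r₃e^{iθ₃}=r₁+r₄e^{iθ₄} gives r₂ω₂e^{iθ₂}+r₃ω₃e^{iθ₃}=r₄ω₄e^{iθ₄}.
Eliminating the other unknown: ω₄ = r₂ω₂ sin(θ₂−θ₃) / [r₄ sin(θ₄−θ₃)].
Numerator sine = +0.32061; denominator sine = -0.79441.
Result = 0.0837·33.62·(+0.32061) / (0.1761·(-0.79441)) = -6.4481 rad/s; magnitude 6.4481 rad/s.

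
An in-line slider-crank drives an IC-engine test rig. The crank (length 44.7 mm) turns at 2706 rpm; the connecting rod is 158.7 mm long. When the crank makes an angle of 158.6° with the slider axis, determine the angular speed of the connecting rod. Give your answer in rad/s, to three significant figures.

74.7

ω = 283.4 rad/s (converted from 2706 rpm).
The rod makes angle φ with the slider axis where L sinφ = r sinθ; differentiating, L cosφ·φ̇ = r ω cosθ.
L cosφ = √(L² − r² sin²θ) = 0.15786 m.
|ω_rod| = r ω |cosθ| / √(L² − r² sin²θ) = 0.0447·283.4·0.93106/0.15786 = 74.708 rad/s.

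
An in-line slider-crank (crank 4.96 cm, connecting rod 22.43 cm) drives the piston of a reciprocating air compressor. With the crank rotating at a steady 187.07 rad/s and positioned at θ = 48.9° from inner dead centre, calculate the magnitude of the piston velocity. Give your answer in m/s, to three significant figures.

8.02

ω = 187.1 rad/s
For an in-line slider-crank, x = r cosθ + √(L² − r² sin²θ), so v = −rω sinθ·[1 + r cosθ/√(L² − r² sin²θ)].
With r = 0.0496 m, L = 0.2243 m, θ = 48.9°: √(L² − r² sin²θ) = 0.22116 m.
v = −0.0496·187.1·0.75356·[1 + 0.0496·0.65738/0.22116] = -8.0229 m/s.
|v| = 8.0229 m/s.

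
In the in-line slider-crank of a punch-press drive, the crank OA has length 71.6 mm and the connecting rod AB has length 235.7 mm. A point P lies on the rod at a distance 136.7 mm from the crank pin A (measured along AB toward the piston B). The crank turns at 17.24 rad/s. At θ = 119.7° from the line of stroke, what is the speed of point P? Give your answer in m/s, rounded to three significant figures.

ω = 17.24 rad/s.  Crank-pin speed |V_A| = rω = 1.2344 m/s, perpendicular to OA.
Rod angle: sinφ = −(r/L) sinθ ⇒ φ = -15.300°; ω_rod = −rω cosθ/√(L²−r²sin²θ) = +2.6901 rad/s.
V_P = V_A + ω_rod × AP, with AP = 0.1367 m along the rod.
Components: V_Px = −rω sinθ − a·ω_rod·sinφ = -0.97519 m/s;  V_Py = rω cosθ + a·ω_rod·cosφ = -0.25688 m/s.
|V_P| = √(V_Px² + V_Py²) = 1.0085 m/s.

1.01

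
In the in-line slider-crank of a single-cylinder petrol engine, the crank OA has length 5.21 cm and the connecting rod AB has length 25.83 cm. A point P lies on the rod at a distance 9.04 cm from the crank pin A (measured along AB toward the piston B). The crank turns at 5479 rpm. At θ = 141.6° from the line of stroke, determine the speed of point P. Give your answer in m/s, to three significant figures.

ω = 573.8 rad/s.  Crank-pin speed |V_A| = rω = 29.893 m/s, perpendicular to OA.
Rod angle: sinφ = −(r/L) sinθ ⇒ φ = -7.197°; ω_rod = −rω cosθ/√(L²−r²sin²θ) = +91.417 rad/s.
V_P = V_A + ω_rod × AP, with AP = 0.0904 m along the rod.
Components: V_Px = −rω sinθ − a·ω_rod·sinφ = -17.533 m/s;  V_Py = rω cosθ + a·ω_rod·cosφ = -15.228 m/s.
|V_P| = √(V_Px² + V_Py²) = 23.222 m/s.

23.2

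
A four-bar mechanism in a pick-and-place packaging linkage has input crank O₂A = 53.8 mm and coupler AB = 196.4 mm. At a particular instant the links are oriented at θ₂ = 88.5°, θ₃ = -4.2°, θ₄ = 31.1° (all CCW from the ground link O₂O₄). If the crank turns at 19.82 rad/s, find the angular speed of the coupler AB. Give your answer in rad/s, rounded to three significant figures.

7.92

ω₂ = 19.82 rad/s
Differentiating the loop-closure r₂e^{iθ₂}+r₃e^{iθ₃}=r₁+r₄e^{iθ₄} gives r₂ω₂e^{iθ₂}+r₃ω₃e^{iθ₃}=r₄ω₄e^{iθ₄}.
Eliminating the other unknown: ω₃ = r₂ω₂ sin(θ₄−θ₂) / [r₃ sin(θ₃−θ₄)].
Numerator sine = -0.84245; denominator sine = -0.57786.
Result = 0.0538·19.82·(-0.84245) / (0.1964·(-0.57786)) = +7.9153 rad/s; magnitude 7.9153 rad/s.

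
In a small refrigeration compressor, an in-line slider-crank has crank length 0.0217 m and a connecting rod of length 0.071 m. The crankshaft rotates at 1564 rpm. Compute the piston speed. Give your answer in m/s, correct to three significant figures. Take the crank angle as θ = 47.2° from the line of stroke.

3.16

ω = 2π·1564/60 = 163.8 rad/s
For an in-line slider-crank, x = r cosθ + √(L² − r² sin²θ), so v = −rω sinθ·[1 + r cosθ/√(L² − r² sin²θ)].
With r = 0.0217 m, L = 0.071 m, θ = 47.2°: √(L² − r² sin²θ) = 0.069192 m.
v = −0.0217·163.8·0.73373·[1 + 0.0217·0.67944/0.069192] = -3.1634 m/s.
|v| = 3.1634 m/s.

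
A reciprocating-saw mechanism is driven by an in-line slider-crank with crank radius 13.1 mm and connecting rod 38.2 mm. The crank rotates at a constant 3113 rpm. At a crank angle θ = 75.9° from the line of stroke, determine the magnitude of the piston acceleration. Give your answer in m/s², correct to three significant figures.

ω = 2π·3113/60 = 326 rad/s
x(θ) = r cosθ + √(L² − r² sin²θ); with ω constant, a = ω²·d²x/dθ².
d²x/dθ² = −r cosθ − r²(cos2θ)/√u − r⁴ sin²2θ/(4u^{3/2}),  u = L² − r² sin²θ = 0.00129781 m².
Substituting r = 0.0131 m, L = 0.0382 m, θ = 75.9°: d²x/dθ² = +0.00097167 m.
a = ω²·d²x/dθ² = (326)²·(+0.00097167) = +103.26 m/s²;  |a| = 103.26 m/s².

103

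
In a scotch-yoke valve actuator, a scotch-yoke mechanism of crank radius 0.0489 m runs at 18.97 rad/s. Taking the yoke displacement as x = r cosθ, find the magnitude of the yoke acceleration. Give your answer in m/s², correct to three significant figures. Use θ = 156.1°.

ω = 18.97 rad/s
x = r cosθ ⇒ ẍ = −rω² cosθ (ω constant).
|a| = rω²|cosθ| = 0.0489·(18.97)²·|cos 156.1°| = 16.088 m/s².

16.1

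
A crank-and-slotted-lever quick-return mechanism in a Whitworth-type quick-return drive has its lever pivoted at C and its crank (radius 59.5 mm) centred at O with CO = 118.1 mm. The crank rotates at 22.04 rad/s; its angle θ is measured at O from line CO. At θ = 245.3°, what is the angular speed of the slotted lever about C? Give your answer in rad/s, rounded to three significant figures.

1.15

ω = 22.04 rad/s
Crank pin A relative to C: A = (d + r cosθ, r sinθ); lever angle φ = atan2(r sinθ, d + r cosθ).
Differentiating tanφ: φ̇ = rω(d cosθ + r)/(d² + r² + 2dr cosθ).
d² + r² + 2dr cosθ = |CA|² = 0.0116152 m²;  d cosθ + r = +0.01015 m.
|ω_lever| = |0.0595·22.04·+0.01015| / 0.0116152 = 1.1459 rad/s.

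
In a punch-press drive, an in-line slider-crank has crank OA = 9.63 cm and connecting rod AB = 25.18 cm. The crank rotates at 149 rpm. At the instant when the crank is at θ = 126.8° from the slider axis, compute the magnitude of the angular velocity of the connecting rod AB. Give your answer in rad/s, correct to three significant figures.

ω = 15.6 rad/s (converted from 149 rpm).
The rod makes angle φ with the slider axis where L sinφ = r sinθ; differentiating, L cosφ·φ̇ = r ω cosθ.
L cosφ = √(L² − r² sin²θ) = 0.2397 m.
|ω_rod| = r ω |cosθ| / √(L² − r² sin²θ) = 0.0963·15.6·0.59902/0.2397 = 3.755 rad/s.

3.76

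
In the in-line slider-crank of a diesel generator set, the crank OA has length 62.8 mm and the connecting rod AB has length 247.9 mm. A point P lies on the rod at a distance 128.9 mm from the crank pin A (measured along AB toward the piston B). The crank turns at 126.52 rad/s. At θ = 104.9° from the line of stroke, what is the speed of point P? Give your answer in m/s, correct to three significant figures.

7.47

ω = 126.5 rad/s.  Crank-pin speed |V_A| = rω = 7.9455 m/s, perpendicular to OA.
Rod angle: sinφ = −(r/L) sinθ ⇒ φ = -14.171°; ω_rod = −rω cosθ/√(L²−r²sin²θ) = +8.5 rad/s.
V_P = V_A + ω_rod × AP, with AP = 0.1289 m along the rod.
Components: V_Px = −rω sinθ − a·ω_rod·sinφ = -7.4101 m/s;  V_Py = rω cosθ + a·ω_rod·cosφ = -0.98072 m/s.
|V_P| = √(V_Px² + V_Py²) = 7.4747 m/s.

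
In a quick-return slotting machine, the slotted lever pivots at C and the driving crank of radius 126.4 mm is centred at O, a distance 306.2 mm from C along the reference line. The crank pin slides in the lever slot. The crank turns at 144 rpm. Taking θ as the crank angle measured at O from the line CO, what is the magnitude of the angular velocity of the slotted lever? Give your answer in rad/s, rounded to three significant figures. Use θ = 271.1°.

2.27

ω = 15.08 rad/s (from 144 rpm).
Crank pin A relative to C: A = (d + r cosθ, r sinθ); lever angle φ = atan2(r sinθ, d + r cosθ).
Differentiating tanφ: φ̇ = rω(d cosθ + r)/(d² + r² + 2dr cosθ).
d² + r² + 2dr cosθ = |CA|² = 0.111221 m²;  d cosθ + r = +0.13228 m.
|ω_lever| = |0.1264·15.08·+0.13228| / 0.111221 = 2.2669 rad/s.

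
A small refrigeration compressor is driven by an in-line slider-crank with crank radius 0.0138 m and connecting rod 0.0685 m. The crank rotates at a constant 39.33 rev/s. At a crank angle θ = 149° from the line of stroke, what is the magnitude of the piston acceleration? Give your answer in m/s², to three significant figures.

641

ω = 2π·39.3 = 247.1 rad/s
x(θ) = r cosθ + √(L² − r² sin²θ); with ω constant, a = ω²·d²x/dθ².
d²x/dθ² = −r cosθ − r²(cos2θ)/√u − r⁴ sin²2θ/(4u^{3/2}),  u = L² − r² sin²θ = 0.00464173 m².
Substituting r = 0.0138 m, L = 0.0685 m, θ = 149°: d²x/dθ² = +0.010494 m.
a = ω²·d²x/dθ² = (247.1)²·(+0.010494) = +640.86 m/s²;  |a| = 640.86 m/s².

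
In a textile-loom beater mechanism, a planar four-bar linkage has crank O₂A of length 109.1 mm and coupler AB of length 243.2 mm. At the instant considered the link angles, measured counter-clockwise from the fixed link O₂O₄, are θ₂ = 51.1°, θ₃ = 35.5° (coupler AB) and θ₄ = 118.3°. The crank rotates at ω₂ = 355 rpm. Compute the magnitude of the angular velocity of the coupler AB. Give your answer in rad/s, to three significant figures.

15.5

ω₂ = 37.18 rad/s (from 355 rpm).
Differentiating the loop-closure r₂e^{iθ₂}+r₃e^{iθ₃}=r₁+r₄e^{iθ₄} gives r₂ω₂e^{iθ₂}+r₃ω₃e^{iθ₃}=r₄ω₄e^{iθ₄}.
Eliminating the other unknown: ω₃ = r₂ω₂ sin(θ₄−θ₂) / [r₃ sin(θ₃−θ₄)].
Numerator sine = +0.92186; denominator sine = -0.99211.
Result = 0.1091·37.18·(+0.92186) / (0.2432·(-0.99211)) = -15.496 rad/s; magnitude 15.496 rad/s.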